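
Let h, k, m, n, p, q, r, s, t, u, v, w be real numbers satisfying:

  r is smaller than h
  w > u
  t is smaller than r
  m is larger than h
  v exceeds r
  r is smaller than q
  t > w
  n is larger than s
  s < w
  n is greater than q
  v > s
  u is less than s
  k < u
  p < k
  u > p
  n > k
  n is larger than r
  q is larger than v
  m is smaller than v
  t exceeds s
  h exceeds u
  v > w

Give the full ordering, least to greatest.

p < k < u < s < w < t < r < h < m < v < q < n

The consecutive links are each given: p < k; k < u; u < s; s < w; w < t; t < r; r < h; h < m; m < v; v < q; q < n.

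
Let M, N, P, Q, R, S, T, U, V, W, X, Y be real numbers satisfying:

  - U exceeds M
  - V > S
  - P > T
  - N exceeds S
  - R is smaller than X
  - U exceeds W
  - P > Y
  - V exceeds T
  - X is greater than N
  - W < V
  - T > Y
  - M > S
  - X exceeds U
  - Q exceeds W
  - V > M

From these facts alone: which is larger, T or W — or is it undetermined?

Following every chain through W: above W we get Q, V, U, X.
T is not reached, and no chain runs the other way from T to W.
So the given relations leave the order of W and T undetermined.

undetermined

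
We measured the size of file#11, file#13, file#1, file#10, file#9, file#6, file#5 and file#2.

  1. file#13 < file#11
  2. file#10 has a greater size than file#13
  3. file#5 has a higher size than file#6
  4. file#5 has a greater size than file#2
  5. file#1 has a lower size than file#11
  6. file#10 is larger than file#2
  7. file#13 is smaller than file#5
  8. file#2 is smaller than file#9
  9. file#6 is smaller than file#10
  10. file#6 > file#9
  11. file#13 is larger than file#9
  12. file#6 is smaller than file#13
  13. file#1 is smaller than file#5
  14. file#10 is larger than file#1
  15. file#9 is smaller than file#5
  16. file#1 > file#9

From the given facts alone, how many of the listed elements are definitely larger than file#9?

6

From file#9 the given relations immediately reach file#1, file#6, file#13, file#5.
From those, file#11, file#10 — 6 in total.
No other element is forced above file#9 by the given relations, so the count is 6.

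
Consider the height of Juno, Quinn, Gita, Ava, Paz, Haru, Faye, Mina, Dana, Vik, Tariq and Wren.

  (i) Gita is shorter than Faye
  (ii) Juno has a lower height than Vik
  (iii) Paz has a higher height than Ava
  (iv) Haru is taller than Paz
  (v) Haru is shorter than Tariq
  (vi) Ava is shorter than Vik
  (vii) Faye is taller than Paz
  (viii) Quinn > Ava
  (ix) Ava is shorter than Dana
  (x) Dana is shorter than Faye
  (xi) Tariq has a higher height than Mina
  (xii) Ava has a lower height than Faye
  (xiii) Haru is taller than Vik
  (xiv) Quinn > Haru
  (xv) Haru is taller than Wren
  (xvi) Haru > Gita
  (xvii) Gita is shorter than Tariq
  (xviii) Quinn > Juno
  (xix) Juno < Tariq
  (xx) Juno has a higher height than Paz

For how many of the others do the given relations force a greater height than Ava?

Directly above Ava: Paz, Vik, Dana, Faye, Quinn.
One step further: Juno, Haru (7 so far).
One step further: Tariq (8 so far).
Nothing else is reachable above Ava; 8 in all.

8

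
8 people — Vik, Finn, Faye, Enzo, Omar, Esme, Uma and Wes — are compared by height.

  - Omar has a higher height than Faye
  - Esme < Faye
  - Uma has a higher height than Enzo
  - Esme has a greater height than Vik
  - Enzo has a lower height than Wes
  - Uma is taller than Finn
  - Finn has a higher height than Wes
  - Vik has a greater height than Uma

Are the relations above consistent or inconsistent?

The single ordering Enzo < Wes < Finn < Uma < Vik < Esme < Faye < Omar satisfies every listed relation, so no contradiction arises.

consistent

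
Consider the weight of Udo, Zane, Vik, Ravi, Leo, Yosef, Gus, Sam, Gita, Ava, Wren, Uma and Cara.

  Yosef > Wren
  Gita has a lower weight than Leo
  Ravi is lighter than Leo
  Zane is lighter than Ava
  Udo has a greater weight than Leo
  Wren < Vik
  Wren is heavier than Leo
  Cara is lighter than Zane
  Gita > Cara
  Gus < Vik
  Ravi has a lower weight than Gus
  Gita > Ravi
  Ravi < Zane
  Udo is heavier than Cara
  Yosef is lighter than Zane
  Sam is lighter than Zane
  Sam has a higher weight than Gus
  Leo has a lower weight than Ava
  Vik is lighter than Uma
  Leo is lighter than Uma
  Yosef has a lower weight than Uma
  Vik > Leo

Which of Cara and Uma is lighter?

Cara

Link the given pairs in sequence: Cara < Gita; Gita < Leo; Leo < Wren; Wren < Vik; Vik < Uma.
Together: Cara < Gita < Leo < Wren < Vik < Uma.
So Cara < Uma; Cara is the lighter of the two.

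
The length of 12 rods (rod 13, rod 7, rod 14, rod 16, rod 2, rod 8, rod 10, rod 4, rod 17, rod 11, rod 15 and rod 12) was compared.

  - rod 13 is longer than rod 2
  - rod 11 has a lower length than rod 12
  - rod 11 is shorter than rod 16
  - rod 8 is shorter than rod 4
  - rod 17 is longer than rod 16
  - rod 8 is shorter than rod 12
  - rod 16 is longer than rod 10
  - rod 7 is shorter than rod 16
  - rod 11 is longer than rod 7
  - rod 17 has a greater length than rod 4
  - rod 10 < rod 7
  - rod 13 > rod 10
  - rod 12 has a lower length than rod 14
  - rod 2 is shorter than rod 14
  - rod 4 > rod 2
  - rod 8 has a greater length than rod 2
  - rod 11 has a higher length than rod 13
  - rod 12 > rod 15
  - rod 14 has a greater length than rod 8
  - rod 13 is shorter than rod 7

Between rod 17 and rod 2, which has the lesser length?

rod 2 < rod 13 and rod 13 < rod 7 give rod 2 < rod 7.
Then rod 7 < rod 11 extends the chain to rod 11.
With rod 11 < rod 16: rod 2 < rod 13 < rod 7 < rod 11 < rod 16.
With rod 16 < rod 17: rod 2 < rod 13 < rod 7 < rod 11 < rod 16 < rod 17.
So rod 2 < rod 17; rod 2 is the shorter of the two.

rod 2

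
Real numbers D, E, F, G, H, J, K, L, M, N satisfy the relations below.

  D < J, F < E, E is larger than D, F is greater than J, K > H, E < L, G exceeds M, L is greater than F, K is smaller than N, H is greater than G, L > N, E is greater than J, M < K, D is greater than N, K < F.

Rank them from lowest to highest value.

Nothing is placed below M, so it is least; from there M < G; G < H; H < K; K < N; N < D; D < J; J < F; F < E; E < L, each given directly.

M < G < H < K < N < D < J < F < E < L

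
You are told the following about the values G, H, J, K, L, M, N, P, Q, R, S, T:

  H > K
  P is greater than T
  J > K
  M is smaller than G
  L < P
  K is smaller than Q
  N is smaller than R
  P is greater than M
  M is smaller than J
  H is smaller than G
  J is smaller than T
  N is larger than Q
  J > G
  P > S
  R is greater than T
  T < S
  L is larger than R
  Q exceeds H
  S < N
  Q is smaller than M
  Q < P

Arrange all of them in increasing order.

Nothing is placed below K, so it is least; from there K < H; H < Q; Q < M; M < G; G < J; J < T; T < S; S < N; N < R; R < L; L < P, each given directly.

K < H < Q < M < G < J < T < S < N < R < L < P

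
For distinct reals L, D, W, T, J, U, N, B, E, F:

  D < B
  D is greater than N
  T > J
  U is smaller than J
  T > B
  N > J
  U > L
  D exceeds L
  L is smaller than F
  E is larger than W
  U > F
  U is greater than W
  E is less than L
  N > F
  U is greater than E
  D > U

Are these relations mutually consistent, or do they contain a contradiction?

consistent

The single ordering W < E < L < F < U < J < N < D < B < T satisfies every listed relation, so no contradiction arises.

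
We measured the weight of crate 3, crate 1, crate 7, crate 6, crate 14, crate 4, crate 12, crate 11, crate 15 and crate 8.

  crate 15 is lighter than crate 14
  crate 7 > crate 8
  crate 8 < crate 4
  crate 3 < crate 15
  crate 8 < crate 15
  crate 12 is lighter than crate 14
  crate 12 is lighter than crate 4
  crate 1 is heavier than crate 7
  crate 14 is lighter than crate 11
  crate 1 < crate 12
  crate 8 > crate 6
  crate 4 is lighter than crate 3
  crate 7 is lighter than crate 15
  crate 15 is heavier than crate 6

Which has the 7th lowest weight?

crate 3

The consecutive relations fix a unique order: crate 6 < crate 8 < crate 7 < crate 1 < crate 12 < crate 4 < crate 3 < crate 15 < crate 14 < crate 11.
The 7th smallest is crate 3.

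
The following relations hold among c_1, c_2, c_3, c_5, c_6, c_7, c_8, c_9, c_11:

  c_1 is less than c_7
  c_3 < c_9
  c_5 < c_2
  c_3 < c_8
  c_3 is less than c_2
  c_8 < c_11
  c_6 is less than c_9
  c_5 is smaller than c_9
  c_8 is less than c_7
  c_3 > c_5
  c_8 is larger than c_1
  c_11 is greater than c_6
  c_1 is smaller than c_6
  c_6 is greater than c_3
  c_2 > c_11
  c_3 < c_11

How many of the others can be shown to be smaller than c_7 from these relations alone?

4

The elements the relations force below c_7 are c_1, c_5, c_3, c_8 — no chain reaches any other.
That is 4.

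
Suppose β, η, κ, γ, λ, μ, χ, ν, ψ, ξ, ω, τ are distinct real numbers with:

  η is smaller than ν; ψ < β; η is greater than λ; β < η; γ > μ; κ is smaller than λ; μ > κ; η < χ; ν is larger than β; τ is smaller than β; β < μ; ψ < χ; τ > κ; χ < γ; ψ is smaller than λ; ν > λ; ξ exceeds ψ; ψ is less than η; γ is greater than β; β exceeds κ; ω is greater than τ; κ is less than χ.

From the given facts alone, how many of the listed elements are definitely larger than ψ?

The elements the relations force above ψ are λ, β, η, χ, ν, μ, ξ, γ — no chain reaches any other.
That is 8.

8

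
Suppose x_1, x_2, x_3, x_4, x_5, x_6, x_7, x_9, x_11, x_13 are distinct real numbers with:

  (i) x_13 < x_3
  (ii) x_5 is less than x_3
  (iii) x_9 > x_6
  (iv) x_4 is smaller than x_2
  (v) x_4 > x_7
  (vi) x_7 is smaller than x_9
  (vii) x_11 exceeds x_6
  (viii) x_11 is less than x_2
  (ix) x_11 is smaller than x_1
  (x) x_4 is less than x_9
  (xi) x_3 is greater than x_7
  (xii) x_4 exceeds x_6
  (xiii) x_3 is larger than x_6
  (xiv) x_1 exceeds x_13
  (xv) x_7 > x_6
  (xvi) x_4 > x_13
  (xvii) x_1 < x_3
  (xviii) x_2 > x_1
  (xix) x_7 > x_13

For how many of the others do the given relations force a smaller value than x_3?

From x_3 the given relations immediately reach x_13, x_5, x_6, x_7, x_1.
From those, x_11 — 6 in total.
Nothing else is reachable below x_3; 6 in all.

6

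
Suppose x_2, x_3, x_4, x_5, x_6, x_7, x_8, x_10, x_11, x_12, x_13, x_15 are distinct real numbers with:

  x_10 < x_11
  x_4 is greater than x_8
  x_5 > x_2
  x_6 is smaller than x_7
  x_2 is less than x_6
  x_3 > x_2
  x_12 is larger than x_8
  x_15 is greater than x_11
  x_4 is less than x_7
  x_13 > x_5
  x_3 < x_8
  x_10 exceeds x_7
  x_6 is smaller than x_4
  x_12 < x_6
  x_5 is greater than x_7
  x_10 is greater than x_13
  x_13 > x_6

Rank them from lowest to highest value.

x_2 < x_3 < x_8 < x_12 < x_6 < x_4 < x_7 < x_5 < x_13 < x_10 < x_11 < x_15

Nothing is placed below x_2, so it is least; from there x_2 < x_3; x_3 < x_8; x_8 < x_12; x_12 < x_6; x_6 < x_4; x_4 < x_7; x_7 < x_5; x_5 < x_13; x_13 < x_10; x_10 < x_11; x_11 < x_15, each given directly.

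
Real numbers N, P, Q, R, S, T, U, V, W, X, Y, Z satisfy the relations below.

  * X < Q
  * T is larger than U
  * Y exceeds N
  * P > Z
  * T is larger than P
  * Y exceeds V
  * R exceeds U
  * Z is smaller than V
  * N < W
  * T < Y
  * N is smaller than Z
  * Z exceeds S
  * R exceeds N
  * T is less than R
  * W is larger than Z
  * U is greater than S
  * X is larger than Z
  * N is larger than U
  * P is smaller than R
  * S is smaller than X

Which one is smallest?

Chaining upward from S: directly above it, U, Z, X; then N, V, P, W, T, R, Q; then Y.
That covers every other element, and nothing is given below S, so S is the smallest.

S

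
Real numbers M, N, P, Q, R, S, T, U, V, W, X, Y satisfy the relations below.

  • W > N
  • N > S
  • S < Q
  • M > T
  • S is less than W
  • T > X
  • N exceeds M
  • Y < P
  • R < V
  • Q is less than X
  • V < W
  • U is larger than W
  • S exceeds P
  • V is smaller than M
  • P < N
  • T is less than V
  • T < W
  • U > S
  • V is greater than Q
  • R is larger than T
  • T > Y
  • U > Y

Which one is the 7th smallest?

R

Piecing the relations together gives one ordering: Y < P < S < Q < X < T < R < V < M < N < W < U.
Counting 7 from the smallest end gives R.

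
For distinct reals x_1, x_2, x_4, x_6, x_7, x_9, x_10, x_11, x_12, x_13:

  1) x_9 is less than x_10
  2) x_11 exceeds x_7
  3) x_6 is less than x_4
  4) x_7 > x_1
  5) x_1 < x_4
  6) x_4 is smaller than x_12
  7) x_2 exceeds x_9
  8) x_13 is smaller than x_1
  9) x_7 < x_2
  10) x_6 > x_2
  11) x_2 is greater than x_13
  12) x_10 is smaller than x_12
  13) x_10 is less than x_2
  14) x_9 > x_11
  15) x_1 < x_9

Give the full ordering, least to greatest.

x_13 < x_1 < x_7 < x_11 < x_9 < x_10 < x_2 < x_6 < x_4 < x_12

Nothing is placed below x_13, so it is least; from there x_13 < x_1; x_1 < x_7; x_7 < x_11; x_11 < x_9; x_9 < x_10; x_10 < x_2; x_2 < x_6; x_6 < x_4; x_4 < x_12, each given directly.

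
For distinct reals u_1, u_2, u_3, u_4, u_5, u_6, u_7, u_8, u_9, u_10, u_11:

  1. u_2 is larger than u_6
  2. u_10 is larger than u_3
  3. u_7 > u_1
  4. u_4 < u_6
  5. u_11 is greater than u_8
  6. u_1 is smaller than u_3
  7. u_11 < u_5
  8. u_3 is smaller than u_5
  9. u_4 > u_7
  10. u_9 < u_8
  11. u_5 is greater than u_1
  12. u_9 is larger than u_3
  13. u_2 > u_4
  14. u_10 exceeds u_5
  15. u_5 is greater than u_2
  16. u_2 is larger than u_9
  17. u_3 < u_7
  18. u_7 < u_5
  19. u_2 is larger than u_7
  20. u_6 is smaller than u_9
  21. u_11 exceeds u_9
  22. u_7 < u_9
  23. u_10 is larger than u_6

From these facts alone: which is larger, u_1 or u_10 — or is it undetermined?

The relevant relations are u_1 < u_3; u_3 < u_7; u_7 < u_4; u_4 < u_6; u_6 < u_9; u_9 < u_8; u_8 < u_11; u_11 < u_5; u_5 < u_10.
Chaining these gives u_1 < u_3 < u_7 < u_4 < u_6 < u_9 < u_8 < u_11 < u_5 < u_10.
So u_10 is larger.

u_10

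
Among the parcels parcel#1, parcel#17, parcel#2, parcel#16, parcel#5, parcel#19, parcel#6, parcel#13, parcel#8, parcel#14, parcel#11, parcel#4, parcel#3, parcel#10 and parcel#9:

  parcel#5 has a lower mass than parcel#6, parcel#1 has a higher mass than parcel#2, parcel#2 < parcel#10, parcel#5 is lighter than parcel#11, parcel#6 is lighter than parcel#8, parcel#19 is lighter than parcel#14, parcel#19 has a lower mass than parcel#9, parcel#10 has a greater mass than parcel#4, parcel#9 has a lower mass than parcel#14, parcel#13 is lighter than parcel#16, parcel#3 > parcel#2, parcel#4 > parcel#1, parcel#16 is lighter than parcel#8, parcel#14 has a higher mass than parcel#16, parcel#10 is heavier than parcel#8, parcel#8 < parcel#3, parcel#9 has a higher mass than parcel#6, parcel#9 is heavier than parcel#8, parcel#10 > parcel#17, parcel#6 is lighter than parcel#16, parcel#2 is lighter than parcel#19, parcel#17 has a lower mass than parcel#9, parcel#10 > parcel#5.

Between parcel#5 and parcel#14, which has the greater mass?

parcel#14

Link the given pairs in sequence: parcel#5 < parcel#6; parcel#6 < parcel#16; parcel#16 < parcel#8; parcel#8 < parcel#9; parcel#9 < parcel#14.
Chaining these gives parcel#5 < parcel#6 < parcel#16 < parcel#8 < parcel#9 < parcel#14.
So parcel#5 < parcel#14; parcel#14 is the heavier of the two.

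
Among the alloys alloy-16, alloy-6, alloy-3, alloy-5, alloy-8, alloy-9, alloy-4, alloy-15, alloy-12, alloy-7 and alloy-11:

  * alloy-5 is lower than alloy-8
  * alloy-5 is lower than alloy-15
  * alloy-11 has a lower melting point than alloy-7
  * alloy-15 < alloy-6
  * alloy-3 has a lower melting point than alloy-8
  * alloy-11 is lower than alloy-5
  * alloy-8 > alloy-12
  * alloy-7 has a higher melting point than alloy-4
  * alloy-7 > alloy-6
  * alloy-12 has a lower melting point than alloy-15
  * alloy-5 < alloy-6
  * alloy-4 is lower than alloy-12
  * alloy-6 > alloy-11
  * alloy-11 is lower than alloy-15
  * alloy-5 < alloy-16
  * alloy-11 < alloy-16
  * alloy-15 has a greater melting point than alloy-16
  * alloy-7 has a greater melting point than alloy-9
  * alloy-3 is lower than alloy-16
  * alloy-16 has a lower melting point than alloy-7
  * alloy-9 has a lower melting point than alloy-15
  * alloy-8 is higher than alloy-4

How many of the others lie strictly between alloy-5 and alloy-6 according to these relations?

Chaining upward from alloy-5 reaches: alloy-16, alloy-15, alloy-8, alloy-7.
Chaining downward from alloy-6 reaches: alloy-4, alloy-11, alloy-3, alloy-12, alloy-16, alloy-9, alloy-15.
Strictly between alloy-5 and alloy-6 are those in both lists: alloy-16, alloy-15 — 2 elements.

2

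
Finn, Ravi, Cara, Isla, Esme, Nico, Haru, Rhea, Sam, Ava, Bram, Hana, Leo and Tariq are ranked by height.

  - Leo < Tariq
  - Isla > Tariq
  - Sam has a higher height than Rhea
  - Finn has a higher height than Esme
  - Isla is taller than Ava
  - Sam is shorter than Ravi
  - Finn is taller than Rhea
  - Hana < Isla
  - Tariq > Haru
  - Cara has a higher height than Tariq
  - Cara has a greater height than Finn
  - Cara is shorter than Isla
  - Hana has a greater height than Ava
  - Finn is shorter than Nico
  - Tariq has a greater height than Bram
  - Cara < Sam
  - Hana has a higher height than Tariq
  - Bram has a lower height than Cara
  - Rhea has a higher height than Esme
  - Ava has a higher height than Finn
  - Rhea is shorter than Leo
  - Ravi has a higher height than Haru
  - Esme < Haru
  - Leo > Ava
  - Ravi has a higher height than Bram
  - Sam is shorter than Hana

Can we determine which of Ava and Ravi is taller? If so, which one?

Ravi

Ava < Leo and Leo < Tariq give Ava < Tariq.
Then Tariq < Cara extends the chain to Cara.
Then Cara < Sam extends the chain to Sam.
With Sam < Ravi: Ava < Leo < Tariq < Cara < Sam < Ravi.
So Ravi is taller.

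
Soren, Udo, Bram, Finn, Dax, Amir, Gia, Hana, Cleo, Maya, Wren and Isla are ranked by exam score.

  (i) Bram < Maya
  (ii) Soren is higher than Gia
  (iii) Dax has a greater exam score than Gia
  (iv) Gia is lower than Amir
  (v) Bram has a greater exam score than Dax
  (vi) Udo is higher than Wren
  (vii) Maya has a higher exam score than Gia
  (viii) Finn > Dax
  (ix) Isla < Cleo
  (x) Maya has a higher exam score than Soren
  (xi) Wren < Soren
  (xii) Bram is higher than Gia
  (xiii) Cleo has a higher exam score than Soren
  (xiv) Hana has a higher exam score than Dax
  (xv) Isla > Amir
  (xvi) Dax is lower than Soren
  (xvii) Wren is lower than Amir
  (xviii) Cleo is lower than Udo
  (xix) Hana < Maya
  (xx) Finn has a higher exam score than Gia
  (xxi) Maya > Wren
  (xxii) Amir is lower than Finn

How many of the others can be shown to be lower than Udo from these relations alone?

7

The elements the relations force below Udo are Gia, Wren, Dax, Amir, Isla, Soren, Cleo — no chain reaches any other.
That is 7.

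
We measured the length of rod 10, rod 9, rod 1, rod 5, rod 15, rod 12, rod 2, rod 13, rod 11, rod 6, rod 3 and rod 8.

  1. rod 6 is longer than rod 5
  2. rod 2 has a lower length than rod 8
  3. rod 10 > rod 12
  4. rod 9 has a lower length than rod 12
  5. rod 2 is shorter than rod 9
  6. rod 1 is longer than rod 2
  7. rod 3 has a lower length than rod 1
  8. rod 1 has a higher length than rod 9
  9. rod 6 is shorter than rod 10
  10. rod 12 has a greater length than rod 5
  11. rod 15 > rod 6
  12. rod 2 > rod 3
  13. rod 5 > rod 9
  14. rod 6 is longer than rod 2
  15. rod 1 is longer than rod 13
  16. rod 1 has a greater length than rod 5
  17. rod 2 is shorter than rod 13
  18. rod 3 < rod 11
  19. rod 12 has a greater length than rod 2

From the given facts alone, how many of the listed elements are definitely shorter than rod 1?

5

From rod 1 the given relations immediately reach rod 3, rod 2, rod 9, rod 5, rod 13.
No other element is forced below rod 1 by the given relations, so the count is 5.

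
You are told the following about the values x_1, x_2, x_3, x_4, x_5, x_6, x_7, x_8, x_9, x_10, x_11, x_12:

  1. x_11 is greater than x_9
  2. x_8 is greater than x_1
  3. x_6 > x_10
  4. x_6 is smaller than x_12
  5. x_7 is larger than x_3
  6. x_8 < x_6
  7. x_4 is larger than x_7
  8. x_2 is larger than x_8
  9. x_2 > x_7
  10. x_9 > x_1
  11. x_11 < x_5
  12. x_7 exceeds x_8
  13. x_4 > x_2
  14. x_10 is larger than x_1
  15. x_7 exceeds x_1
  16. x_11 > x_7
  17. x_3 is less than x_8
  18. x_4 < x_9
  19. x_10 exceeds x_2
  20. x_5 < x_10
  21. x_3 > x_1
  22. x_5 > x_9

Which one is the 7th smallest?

Chaining the given pairs: x_1 < x_3 < x_8 < x_7 < x_2 < x_4 < x_9 < x_11 < x_5 < x_10 < x_6 < x_12.
Counting 7 from the smallest end gives x_9.

x_9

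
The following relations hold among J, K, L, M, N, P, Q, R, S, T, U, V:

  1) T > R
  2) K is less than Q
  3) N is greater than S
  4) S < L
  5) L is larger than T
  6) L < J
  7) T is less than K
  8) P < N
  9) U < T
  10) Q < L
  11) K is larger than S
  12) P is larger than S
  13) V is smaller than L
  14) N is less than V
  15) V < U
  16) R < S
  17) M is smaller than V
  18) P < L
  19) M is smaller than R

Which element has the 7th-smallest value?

The consecutive relations fix a unique order: M < R < S < P < N < V < U < T < K < Q < L < J.
The 7th smallest is U.

U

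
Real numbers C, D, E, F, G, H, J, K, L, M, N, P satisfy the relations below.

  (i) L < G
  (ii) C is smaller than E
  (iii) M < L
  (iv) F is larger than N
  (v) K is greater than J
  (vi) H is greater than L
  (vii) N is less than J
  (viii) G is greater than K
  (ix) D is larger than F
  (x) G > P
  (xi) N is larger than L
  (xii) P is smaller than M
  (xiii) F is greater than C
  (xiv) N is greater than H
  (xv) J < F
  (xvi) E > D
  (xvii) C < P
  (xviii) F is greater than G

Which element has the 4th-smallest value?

Piecing the relations together gives one ordering: C < P < M < L < H < N < J < K < G < F < D < E.
The 4th smallest is L.

L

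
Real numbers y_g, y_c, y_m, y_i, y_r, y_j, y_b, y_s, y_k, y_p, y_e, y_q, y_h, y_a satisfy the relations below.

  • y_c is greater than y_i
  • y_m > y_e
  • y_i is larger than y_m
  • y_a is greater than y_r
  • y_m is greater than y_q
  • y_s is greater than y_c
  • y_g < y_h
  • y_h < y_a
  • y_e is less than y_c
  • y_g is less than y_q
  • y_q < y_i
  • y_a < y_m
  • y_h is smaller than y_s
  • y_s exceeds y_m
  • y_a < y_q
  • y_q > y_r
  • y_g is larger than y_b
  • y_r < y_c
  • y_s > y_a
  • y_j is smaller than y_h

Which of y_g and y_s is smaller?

y_g

The relevant relations are y_g < y_h; y_h < y_a; y_a < y_q; y_q < y_i; y_i < y_c; y_c < y_s.
Together: y_g < y_h < y_a < y_q < y_i < y_c < y_s.
So y_g < y_s; y_g is the smaller of the two.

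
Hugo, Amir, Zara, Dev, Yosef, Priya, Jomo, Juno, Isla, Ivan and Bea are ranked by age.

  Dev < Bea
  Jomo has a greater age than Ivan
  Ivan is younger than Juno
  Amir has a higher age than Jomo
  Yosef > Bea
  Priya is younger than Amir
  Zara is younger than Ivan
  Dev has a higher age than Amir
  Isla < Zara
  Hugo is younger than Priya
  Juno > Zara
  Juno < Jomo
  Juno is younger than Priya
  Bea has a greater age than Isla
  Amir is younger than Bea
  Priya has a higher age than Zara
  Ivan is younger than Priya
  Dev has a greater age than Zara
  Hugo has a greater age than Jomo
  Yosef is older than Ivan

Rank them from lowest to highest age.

Nothing is placed below Isla, so it is least; from there Isla < Zara; Zara < Ivan; Ivan < Juno; Juno < Jomo; Jomo < Hugo; Hugo < Priya; Priya < Amir; Amir < Dev; Dev < Bea; Bea < Yosef, each given directly.

Isla < Zara < Ivan < Juno < Jomo < Hugo < Priya < Amir < Dev < Bea < Yosef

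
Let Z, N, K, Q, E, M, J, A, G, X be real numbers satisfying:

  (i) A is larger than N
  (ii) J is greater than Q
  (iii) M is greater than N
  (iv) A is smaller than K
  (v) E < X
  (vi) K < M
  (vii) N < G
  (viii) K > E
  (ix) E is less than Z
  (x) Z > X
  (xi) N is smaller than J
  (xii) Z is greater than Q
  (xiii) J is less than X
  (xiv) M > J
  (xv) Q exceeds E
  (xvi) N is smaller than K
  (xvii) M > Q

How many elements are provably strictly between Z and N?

2

The relations place N below Z. An element lies strictly between them when it is forced above N and also forced below Z.
Above N: {A, G, J, X, K, M}. Below Z: {E, Q, J, X}.
Intersection: {J, X} — 2.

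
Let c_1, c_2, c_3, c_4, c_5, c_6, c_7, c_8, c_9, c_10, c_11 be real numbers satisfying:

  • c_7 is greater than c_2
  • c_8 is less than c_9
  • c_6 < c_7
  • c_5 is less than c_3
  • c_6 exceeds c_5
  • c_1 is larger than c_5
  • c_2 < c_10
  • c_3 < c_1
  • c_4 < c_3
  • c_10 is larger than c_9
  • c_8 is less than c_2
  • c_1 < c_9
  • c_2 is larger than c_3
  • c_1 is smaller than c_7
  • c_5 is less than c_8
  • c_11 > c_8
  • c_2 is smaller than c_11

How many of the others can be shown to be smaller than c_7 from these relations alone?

The elements the relations force below c_7 are c_5, c_4, c_3, c_8, c_2, c_6, c_1 — no chain reaches any other.
That is 7.

7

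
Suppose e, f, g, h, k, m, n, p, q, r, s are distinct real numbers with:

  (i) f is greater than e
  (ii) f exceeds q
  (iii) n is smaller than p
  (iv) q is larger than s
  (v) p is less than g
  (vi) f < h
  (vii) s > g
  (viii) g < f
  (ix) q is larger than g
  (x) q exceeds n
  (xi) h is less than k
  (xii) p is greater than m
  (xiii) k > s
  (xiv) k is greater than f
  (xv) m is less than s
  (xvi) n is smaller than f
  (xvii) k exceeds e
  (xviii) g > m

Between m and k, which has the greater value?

m < p < g < s < q < f < h < k, by transitivity through p, g, s, q, f, h.
So m < k; k is the larger of the two.

k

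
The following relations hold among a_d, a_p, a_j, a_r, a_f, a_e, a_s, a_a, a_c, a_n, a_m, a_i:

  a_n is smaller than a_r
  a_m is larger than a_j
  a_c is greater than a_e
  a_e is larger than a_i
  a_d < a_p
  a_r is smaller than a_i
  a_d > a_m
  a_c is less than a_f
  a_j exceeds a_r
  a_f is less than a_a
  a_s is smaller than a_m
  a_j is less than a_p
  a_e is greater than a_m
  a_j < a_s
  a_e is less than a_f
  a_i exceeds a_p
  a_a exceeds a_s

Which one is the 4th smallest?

The consecutive relations fix a unique order: a_n < a_r < a_j < a_s < a_m < a_d < a_p < a_i < a_e < a_c < a_f < a_a.
The 4th smallest is a_s.

a_s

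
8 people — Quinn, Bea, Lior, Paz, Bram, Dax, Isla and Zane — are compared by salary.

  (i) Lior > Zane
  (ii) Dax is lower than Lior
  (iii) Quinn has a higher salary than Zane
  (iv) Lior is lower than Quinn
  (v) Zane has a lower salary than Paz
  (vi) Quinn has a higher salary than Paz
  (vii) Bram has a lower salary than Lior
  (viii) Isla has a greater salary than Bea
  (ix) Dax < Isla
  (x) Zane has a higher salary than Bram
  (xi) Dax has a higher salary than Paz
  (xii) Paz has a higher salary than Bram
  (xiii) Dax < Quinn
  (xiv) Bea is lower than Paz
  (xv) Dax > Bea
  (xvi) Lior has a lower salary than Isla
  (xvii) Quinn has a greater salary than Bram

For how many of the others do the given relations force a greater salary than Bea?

The elements the relations force above Bea are Paz, Dax, Lior, Quinn, Isla — no chain reaches any other.
That is 5.

5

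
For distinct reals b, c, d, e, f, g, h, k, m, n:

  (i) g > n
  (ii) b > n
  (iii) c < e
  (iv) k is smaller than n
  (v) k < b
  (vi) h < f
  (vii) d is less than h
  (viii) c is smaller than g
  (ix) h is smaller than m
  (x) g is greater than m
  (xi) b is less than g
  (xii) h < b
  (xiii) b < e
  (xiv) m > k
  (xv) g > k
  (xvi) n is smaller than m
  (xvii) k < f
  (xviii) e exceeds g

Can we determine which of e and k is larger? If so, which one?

e

The relevant relations are k < n; n < m; m < g; g < e.
Together: k < n < m < g < e.
So e is larger.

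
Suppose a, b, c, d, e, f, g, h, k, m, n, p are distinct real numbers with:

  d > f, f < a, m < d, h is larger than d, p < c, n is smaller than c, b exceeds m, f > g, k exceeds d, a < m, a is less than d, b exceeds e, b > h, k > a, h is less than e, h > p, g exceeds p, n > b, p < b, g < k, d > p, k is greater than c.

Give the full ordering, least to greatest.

p < g < f < a < m < d < h < e < b < n < c < k

The consecutive links are each given: p < g; g < f; f < a; a < m; m < d; d < h; h < e; e < b; b < n; n < c; c < k.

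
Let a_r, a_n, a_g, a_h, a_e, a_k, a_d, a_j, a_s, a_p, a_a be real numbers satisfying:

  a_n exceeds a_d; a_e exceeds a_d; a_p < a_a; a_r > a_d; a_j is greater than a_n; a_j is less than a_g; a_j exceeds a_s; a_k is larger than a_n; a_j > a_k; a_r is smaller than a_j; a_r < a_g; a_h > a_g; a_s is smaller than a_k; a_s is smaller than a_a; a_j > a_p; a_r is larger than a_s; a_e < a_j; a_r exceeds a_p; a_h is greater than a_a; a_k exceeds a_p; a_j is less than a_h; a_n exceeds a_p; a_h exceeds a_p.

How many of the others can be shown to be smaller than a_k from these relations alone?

From a_k the given relations immediately reach a_p, a_s, a_n.
From those, a_d — 4 in total.
No other element is forced below a_k by the given relations, so the count is 4.

4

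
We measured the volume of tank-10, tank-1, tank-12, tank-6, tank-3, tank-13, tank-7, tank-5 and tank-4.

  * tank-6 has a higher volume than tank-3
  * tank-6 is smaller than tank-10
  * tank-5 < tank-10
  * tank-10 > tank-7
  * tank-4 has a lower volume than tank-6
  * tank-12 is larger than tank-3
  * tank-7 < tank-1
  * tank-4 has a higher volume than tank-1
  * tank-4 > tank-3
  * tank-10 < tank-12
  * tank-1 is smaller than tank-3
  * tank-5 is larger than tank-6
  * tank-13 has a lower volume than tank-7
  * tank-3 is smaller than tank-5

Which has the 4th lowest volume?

tank-3

Chaining the given pairs: tank-13 < tank-7 < tank-1 < tank-3 < tank-4 < tank-6 < tank-5 < tank-10 < tank-12.
The 4th smallest is tank-3.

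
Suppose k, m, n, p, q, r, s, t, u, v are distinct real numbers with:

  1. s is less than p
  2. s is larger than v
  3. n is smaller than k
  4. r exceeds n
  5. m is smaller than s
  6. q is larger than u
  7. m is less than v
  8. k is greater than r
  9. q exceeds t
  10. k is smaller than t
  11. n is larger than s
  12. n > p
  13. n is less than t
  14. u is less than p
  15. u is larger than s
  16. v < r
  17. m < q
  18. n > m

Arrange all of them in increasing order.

m < v < s < u < p < n < r < k < t < q

Each adjacent pair is fixed by a given relation: m < v; v < s; s < u; u < p; p < n; n < r; r < k; k < t; t < q. Chaining them end to end gives the full order.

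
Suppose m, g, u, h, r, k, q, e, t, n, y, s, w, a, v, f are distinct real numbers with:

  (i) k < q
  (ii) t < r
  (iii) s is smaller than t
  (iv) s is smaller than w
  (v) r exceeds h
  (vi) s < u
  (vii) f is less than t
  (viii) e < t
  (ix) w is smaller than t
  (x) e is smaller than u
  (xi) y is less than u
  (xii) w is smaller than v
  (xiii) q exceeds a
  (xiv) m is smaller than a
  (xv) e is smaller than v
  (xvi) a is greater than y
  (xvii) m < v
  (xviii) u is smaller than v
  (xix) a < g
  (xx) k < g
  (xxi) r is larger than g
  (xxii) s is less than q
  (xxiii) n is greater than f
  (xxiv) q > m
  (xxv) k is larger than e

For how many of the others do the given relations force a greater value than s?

6

The elements the relations force above s are w, t, u, v, r, q — no chain reaches any other.
That is 6.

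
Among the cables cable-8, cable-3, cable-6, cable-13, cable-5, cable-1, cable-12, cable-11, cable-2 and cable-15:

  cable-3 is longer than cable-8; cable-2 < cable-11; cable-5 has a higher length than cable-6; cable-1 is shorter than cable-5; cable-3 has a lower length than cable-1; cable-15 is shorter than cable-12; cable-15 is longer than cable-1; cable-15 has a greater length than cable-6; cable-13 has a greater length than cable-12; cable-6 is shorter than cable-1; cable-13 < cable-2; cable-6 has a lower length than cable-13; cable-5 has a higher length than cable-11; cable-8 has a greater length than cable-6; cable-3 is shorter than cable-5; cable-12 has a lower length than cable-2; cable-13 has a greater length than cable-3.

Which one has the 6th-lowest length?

cable-12

The consecutive relations fix a unique order: cable-6 < cable-8 < cable-3 < cable-1 < cable-15 < cable-12 < cable-13 < cable-2 < cable-11 < cable-5.
The 6th smallest is cable-12.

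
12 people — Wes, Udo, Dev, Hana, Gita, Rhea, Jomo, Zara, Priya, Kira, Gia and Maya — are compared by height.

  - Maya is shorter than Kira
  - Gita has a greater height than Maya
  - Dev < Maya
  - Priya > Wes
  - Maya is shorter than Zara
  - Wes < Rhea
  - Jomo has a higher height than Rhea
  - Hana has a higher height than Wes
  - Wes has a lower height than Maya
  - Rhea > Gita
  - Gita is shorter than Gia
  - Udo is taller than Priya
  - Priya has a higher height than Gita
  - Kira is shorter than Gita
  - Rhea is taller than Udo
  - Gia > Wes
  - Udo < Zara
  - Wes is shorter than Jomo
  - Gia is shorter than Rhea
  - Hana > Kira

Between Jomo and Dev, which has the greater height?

Dev < Maya and Maya < Kira give Dev < Kira.
Then Kira < Gita extends the chain to Gita.
With Gita < Rhea: Dev < Maya < Kira < Gita < Rhea.
Then Rhea < Jomo extends the chain to Jomo.
So Dev < Jomo; Jomo is the taller of the two.

Jomo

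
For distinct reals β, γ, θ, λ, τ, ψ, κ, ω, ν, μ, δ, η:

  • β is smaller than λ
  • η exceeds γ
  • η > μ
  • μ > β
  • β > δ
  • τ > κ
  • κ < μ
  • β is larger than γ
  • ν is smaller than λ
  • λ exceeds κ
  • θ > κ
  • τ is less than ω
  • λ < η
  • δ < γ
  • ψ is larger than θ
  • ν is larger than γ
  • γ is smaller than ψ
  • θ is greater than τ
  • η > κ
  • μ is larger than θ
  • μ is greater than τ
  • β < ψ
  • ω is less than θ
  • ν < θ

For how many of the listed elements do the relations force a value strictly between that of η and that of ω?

Chaining upward from ω reaches: θ, μ, ψ.
Chaining downward from η reaches: κ, δ, γ, β, τ, ν, θ, μ, λ.
Strictly between ω and η are those in both lists: θ, μ — 2 elements.

2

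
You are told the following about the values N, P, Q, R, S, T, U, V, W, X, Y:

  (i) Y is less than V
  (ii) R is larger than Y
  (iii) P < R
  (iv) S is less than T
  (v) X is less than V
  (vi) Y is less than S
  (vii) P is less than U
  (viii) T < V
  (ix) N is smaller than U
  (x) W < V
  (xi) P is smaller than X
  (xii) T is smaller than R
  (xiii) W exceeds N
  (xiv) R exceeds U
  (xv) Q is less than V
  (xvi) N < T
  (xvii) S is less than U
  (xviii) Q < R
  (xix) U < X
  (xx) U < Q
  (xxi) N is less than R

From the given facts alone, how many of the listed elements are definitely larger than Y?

Directly above Y: S, R, V.
One step further: T, U (5 so far).
One step further: Q, X (7 so far).
Nothing else is reachable above Y; 7 in all.

7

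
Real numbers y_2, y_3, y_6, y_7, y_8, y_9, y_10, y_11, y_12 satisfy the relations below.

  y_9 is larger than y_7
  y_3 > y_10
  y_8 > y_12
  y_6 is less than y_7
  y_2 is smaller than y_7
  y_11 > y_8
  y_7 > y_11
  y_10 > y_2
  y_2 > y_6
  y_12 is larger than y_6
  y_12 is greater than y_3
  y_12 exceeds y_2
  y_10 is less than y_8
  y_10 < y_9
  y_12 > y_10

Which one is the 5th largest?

Chaining the given pairs: y_6 < y_2 < y_10 < y_3 < y_12 < y_8 < y_11 < y_7 < y_9.
The 5th largest is y_12.

y_12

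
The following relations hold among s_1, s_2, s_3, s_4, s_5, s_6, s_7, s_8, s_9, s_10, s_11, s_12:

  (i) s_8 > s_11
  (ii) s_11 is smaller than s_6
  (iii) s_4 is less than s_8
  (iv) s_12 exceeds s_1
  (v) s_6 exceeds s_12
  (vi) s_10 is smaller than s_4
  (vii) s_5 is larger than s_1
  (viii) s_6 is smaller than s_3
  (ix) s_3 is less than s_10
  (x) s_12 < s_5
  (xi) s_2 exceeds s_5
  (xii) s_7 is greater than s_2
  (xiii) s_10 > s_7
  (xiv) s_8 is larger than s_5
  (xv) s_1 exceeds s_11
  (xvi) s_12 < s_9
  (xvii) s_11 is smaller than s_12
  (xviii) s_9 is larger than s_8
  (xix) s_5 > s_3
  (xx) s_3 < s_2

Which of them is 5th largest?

Chaining the given pairs: s_11 < s_1 < s_12 < s_6 < s_3 < s_5 < s_2 < s_7 < s_10 < s_4 < s_8 < s_9.
The 5th largest is s_7.

s_7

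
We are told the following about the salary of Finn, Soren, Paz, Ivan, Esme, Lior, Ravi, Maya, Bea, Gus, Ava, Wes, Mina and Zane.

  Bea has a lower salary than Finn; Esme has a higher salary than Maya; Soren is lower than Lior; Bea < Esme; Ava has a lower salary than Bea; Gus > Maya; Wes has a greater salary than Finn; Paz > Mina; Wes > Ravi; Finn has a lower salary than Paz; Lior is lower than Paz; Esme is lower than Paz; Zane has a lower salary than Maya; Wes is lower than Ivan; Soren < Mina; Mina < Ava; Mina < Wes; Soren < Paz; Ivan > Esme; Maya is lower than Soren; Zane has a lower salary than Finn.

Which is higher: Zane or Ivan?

Link the given pairs in sequence: Zane < Maya; Maya < Soren; Soren < Mina; Mina < Ava; Ava < Bea; Bea < Finn; Finn < Wes; Wes < Ivan.
Chaining these gives Zane < Maya < Soren < Mina < Ava < Bea < Finn < Wes < Ivan.
So Zane < Ivan; Ivan is the higher of the two.

Ivan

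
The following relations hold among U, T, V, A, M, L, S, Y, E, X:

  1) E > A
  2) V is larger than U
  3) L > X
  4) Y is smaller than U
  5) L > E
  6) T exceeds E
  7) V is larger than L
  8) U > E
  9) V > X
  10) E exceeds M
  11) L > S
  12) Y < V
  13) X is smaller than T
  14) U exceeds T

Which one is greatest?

V

Chaining downward from V: directly below it, X, Y, U, L; then S, E, T; then A, M.
That covers every other element, and nothing is given above V, so V is the greatest.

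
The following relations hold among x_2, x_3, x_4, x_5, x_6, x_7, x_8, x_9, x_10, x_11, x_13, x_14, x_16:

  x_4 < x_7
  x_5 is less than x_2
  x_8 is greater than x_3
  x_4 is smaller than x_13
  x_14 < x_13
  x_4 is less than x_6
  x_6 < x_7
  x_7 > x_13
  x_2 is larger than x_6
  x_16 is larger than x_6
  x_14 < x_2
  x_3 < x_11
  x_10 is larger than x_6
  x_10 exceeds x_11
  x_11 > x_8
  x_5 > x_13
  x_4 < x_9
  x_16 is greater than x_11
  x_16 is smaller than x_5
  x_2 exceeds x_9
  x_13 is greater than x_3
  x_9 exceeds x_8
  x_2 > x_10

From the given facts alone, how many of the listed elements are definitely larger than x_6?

From x_6 the given relations immediately reach x_16, x_7, x_10, x_2.
From those, x_5 — 5 in total.
Nothing else is reachable above x_6; 5 in all.

5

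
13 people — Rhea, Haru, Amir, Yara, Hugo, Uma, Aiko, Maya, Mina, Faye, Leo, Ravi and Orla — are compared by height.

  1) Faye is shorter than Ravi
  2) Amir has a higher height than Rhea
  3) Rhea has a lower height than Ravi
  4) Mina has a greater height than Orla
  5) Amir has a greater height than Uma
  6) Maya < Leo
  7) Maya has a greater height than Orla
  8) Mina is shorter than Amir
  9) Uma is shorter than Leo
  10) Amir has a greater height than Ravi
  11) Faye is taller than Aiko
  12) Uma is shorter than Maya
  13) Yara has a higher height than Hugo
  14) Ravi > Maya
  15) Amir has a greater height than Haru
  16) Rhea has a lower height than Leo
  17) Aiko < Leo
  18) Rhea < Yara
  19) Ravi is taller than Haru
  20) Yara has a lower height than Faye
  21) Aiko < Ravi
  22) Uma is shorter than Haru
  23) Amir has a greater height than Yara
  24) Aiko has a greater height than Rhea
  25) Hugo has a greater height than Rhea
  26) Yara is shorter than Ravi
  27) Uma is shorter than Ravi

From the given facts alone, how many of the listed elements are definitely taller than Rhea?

7

From Rhea the given relations immediately reach Aiko, Hugo, Yara, Leo, Ravi, Amir.
From those, Faye — 7 in total.
Nothing else is reachable above Rhea; 7 in all.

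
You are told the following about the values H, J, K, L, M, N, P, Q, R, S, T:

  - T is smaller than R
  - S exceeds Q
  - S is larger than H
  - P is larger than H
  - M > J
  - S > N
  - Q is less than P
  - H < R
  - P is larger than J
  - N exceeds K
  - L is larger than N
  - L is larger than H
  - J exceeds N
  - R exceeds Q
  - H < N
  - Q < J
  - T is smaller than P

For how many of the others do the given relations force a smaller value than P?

6

From P the given relations immediately reach H, T, Q, J.
From those, N — 5 in total.
From those, K — 6 in total.
Nothing else is reachable below P; 6 in all.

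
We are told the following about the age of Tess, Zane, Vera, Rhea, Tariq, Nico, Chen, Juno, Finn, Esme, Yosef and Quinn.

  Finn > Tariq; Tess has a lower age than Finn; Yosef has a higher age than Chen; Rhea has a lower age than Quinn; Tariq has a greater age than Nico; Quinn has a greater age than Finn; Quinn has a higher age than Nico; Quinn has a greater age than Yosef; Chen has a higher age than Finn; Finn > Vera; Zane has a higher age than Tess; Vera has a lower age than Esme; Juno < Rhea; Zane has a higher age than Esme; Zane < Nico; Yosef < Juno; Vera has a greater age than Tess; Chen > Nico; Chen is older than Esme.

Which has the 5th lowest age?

Chaining the given pairs: Tess < Vera < Esme < Zane < Nico < Tariq < Finn < Chen < Yosef < Juno < Rhea < Quinn.
Counting 5 from the smallest end gives Nico.

Nico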